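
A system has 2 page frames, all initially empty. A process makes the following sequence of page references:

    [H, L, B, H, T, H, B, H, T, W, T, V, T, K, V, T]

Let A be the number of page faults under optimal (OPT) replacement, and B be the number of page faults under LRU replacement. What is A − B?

Under OPT: F F F . F . F . F F . F . F . F → 10 faults.
Under LRU: F F F F F . F . F F . F . F F F → 12 faults.
A − B = 10 − 12 = -2.

-2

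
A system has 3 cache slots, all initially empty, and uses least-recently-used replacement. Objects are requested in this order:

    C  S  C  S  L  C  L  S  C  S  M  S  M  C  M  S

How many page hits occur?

12

C -> fault, frames (C)
S -> fault, frames (C S)
C -> hit
S -> hit
L -> fault, frames (C S L)
C -> hit
L -> hit
S -> hit
C -> hit
S -> hit
M -> fault, evict L, frames (C S M)
S -> hit
M -> hit
C -> hit
M -> hit
S -> hit
Hits: 12.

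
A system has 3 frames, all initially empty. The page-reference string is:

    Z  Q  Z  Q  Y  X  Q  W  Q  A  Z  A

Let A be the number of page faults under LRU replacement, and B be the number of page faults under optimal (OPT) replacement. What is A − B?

Under LRU: F F . . F F . F . F F . → 7 faults.
Under OPT: F F . . F F . F . F . . → 6 faults.
A − B = 7 − 6 = 1.

1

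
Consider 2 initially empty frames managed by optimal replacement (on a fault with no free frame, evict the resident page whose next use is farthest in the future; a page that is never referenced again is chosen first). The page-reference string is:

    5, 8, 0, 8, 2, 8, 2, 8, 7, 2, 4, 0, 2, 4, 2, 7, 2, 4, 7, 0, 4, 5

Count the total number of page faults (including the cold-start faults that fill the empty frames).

5 -> miss, frames [5]
8 -> miss, frames [5, 8]
0 -> miss, evict 5, frames [8, 0]
8 -> hit
2 -> miss, evict 0, frames [8, 2]
8 -> hit
2 -> hit
8 -> hit
7 -> miss, evict 8, frames [2, 7]
2 -> hit
4 -> miss, evict 7, frames [2, 4]
0 -> miss, evict 4, frames [2, 0]
2 -> hit
4 -> miss, evict 0, frames [2, 4]
2 -> hit
7 -> miss, evict 4, frames [2, 7]
2 -> hit
4 -> miss, evict 2, frames [7, 4]
7 -> hit
0 -> miss, evict 7, frames [4, 0]
4 -> hit
5 -> miss, evict 0, frames [4, 5]
Page faults: 12.

12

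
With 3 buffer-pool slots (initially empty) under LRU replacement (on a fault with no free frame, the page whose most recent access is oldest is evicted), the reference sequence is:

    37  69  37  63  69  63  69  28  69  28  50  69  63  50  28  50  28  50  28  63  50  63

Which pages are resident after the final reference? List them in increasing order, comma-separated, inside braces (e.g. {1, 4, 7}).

{28, 50, 63}

37: fault, frames {37}
69: fault, frames {37,69}
37: hit
63: fault, frames {69,37,63}
69: hit
63: hit
69: hit
28: fault, evict 37, frames {63,69,28}
69: hit
28: hit
50: fault, evict 63, frames {69,28,50}
69: hit
63: fault, evict 28, frames {50,69,63}
50: hit
28: fault, evict 69, frames {63,50,28}
50: hit
28: hit
50: hit
28: hit
63: hit
50: hit
63: hit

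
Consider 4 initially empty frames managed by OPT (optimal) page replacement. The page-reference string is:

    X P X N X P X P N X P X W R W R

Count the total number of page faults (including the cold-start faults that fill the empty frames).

5

X -> miss, frames {X}
P -> miss, frames {X,P}
X -> hit
N -> miss, frames {X,P,N}
X -> hit
P -> hit
X -> hit
P -> hit
N -> hit
X -> hit
P -> hit
X -> hit
W -> miss, frames {X,P,N,W}
R -> miss, evict N, frames {X,P,W,R}
W -> hit
R -> hit
Page faults: 5.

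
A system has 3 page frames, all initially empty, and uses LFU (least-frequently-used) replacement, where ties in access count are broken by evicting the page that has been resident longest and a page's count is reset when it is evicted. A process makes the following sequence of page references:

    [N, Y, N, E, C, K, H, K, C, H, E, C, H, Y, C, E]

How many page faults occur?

N → miss, frames {N}
Y → miss, frames {N,Y}
N → hit
E → miss, frames {N,Y,E}
C → miss, evict Y, frames {N,E,C}
K → miss, evict E, frames {N,C,K}
H → miss, evict C, frames {N,K,H}
K → hit
C → miss, evict H, frames {N,K,C}
H → miss, evict C, frames {N,K,H}
E → miss, evict H, frames {N,K,E}
C → miss, evict E, frames {N,K,C}
H → miss, evict C, frames {N,K,H}
Y → miss, evict H, frames {N,K,Y}
C → miss, evict Y, frames {N,K,C}
E → miss, evict C, frames {N,K,E}
Page faults: 14.

14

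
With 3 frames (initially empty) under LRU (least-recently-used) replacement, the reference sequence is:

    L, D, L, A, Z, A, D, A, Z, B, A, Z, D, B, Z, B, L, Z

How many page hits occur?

L -> miss, frames (L)
D -> miss, frames (L D)
L -> hit
A -> miss, frames (D L A)
Z -> miss, evict D, frames (L A Z)
A -> hit
D -> miss, evict L, frames (Z A D)
A -> hit
Z -> hit
B -> miss, evict D, frames (A Z B)
A -> hit
Z -> hit
D -> miss, evict B, frames (A Z D)
B -> miss, evict A, frames (Z D B)
Z -> hit
B -> hit
L -> miss, evict D, frames (Z B L)
Z -> hit
Hits: 9.

9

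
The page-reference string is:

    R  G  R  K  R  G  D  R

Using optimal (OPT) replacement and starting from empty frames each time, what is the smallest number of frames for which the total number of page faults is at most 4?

f=1: 8 faults
f=2: 5 faults
f=3: 4 faults
f=4: 4 faults
Smallest f with faults ≤ 4 is 3.

3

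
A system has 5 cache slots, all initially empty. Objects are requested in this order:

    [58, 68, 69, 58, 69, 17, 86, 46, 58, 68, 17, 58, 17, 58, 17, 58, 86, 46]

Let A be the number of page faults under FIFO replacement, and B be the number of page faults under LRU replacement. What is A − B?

1

Under FIFO: F F F . . F F F F F . . . . . . . . → 8 faults.
Under LRU: F F F . . F F F . F . . . . . . . . → 7 faults.
A − B = 8 − 7 = 1.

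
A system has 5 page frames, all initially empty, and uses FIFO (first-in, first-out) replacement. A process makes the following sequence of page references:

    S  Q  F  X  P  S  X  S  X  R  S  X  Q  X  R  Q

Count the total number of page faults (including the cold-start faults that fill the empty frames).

8

S -> fault, frames [S]
Q -> fault, frames [S, Q]
F -> fault, frames [S, Q, F]
X -> fault, frames [S, Q, F, X]
P -> fault, frames [S, Q, F, X, P]
S -> hit
X -> hit
S -> hit
X -> hit
R -> fault, evict S, frames [Q, F, X, P, R]
S -> fault, evict Q, frames [F, X, P, R, S]
X -> hit
Q -> fault, evict F, frames [X, P, R, S, Q]
X -> hit
R -> hit
Q -> hit
Page faults: 8.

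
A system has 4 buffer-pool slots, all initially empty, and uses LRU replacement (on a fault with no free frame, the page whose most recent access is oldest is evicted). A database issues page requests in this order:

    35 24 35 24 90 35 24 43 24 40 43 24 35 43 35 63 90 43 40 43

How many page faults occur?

8

35: fault, frames (35)
24: fault, frames (35 24)
35: hit
24: hit
90: fault, frames (35 24 90)
35: hit
24: hit
43: fault, frames (90 35 24 43)
24: hit
40: fault, evict 90, frames (35 43 24 40)
43: hit
24: hit
35: hit
43: hit
35: hit
63: fault, evict 40, frames (24 43 35 63)
90: fault, evict 24, frames (43 35 63 90)
43: hit
40: fault, evict 35, frames (63 90 43 40)
43: hit
Page faults: 8.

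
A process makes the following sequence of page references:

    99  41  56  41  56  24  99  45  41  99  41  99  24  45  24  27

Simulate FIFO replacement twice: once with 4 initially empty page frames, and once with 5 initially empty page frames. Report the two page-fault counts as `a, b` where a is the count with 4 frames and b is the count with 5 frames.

8, 6

4 frames: F F F . . F . F . F F . . . . F → 8 faults.
5 frames: F F F . . F . F . . . . . . . F → 6 faults.
6 < 8: adding a frame reduced faults, as is typical.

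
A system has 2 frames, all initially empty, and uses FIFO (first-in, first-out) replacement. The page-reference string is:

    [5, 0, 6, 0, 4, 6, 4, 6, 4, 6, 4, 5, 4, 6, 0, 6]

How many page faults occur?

5 -> miss, frames (5)
0 -> miss, frames (5 0)
6 -> miss, evict 5, frames (0 6)
0 -> hit
4 -> miss, evict 0, frames (6 4)
6 -> hit
4 -> hit
6 -> hit
4 -> hit
6 -> hit
4 -> hit
5 -> miss, evict 6, frames (4 5)
4 -> hit
6 -> miss, evict 4, frames (5 6)
0 -> miss, evict 5, frames (6 0)
6 -> hit
Page faults: 7.

7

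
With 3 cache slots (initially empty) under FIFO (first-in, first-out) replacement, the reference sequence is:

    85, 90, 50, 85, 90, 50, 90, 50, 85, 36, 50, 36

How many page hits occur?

85 → miss, frames [85]
90 → miss, frames [85, 90]
50 → miss, frames [85, 90, 50]
85 → hit
90 → hit
50 → hit
90 → hit
50 → hit
85 → hit
36 → miss, evict 85, frames [90, 50, 36]
50 → hit
36 → hit
Hits: 8.

8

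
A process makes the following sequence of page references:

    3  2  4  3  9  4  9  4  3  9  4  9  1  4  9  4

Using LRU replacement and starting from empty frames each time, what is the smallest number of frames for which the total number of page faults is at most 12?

f=1: 16 faults
f=2: 12 faults
f=3: 5 faults
f=4: 5 faults
f=5: 5 faults
Smallest f with faults ≤ 12 is 2.

2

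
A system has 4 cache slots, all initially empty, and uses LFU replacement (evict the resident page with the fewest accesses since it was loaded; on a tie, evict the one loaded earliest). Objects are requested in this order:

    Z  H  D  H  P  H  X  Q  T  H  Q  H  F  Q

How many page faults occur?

8

Z -> fault, frames (Z)
H -> fault, frames (Z H)
D -> fault, frames (Z H D)
H -> hit
P -> fault, frames (Z H D P)
H -> hit
X -> fault, evict Z, frames (H D P X)
Q -> fault, evict D, frames (H P X Q)
T -> fault, evict P, frames (H X Q T)
H -> hit
Q -> hit
H -> hit
F -> fault, evict X, frames (H Q T F)
Q -> hit
Page faults: 8.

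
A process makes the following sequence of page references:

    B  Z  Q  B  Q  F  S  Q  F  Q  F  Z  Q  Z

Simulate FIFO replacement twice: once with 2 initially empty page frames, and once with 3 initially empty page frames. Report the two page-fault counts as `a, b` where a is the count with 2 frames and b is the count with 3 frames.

10, 7

2 frames: F F F F . F F F F . . F F . → 10 faults.
3 frames: F F F . . F F . . . . F F . → 7 faults.
7 < 10: adding a frame reduced faults, as is typical.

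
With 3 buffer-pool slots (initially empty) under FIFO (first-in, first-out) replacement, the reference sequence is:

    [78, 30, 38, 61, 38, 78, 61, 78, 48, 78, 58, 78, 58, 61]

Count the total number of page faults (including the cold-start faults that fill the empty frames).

78 → miss, frames {78}
30 → miss, frames {78,30}
38 → miss, frames {78,30,38}
61 → miss, evict 78, frames {30,38,61}
38 → hit
78 → miss, evict 30, frames {38,61,78}
61 → hit
78 → hit
48 → miss, evict 38, frames {61,78,48}
78 → hit
58 → miss, evict 61, frames {78,48,58}
78 → hit
58 → hit
61 → miss, evict 78, frames {48,58,61}
Page faults: 8.

8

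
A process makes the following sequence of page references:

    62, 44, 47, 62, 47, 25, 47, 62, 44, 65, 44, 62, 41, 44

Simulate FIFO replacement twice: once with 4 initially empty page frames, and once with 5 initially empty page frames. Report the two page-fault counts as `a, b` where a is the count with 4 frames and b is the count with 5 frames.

4 frames: F F F . . F . . . F . F F F → 8 faults.
5 frames: F F F . . F . . . F . . F . → 6 faults.
6 < 8: adding a frame reduced faults, as is typical.

8, 6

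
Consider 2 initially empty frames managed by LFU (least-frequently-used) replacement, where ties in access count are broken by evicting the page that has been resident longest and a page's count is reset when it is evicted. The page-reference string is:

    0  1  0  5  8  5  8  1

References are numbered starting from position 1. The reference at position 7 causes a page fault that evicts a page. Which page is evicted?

5

pos 1: 0: fault, frames [0]
pos 2: 1: fault, frames [0, 1]
pos 3: 0: hit
pos 4: 5: fault, evict 1, frames [0, 5]
pos 5: 8: fault, evict 5, frames [0, 8]
pos 6: 5: fault, evict 8, frames [0, 5]
pos 7: 8: fault, evict 5, frames [0, 8]
At position 7, page 5 is evicted.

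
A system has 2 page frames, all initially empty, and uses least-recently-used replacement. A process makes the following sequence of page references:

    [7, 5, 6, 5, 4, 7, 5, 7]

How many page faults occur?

7 → miss, frames {7}
5 → miss, frames {7,5}
6 → miss, evict 7, frames {5,6}
5 → hit
4 → miss, evict 6, frames {5,4}
7 → miss, evict 5, frames {4,7}
5 → miss, evict 4, frames {7,5}
7 → hit
Page faults: 6.

6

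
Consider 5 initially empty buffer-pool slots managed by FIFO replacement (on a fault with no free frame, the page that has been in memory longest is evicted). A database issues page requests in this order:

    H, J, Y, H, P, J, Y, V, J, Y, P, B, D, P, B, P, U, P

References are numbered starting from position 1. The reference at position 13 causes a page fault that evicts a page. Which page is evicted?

J

pos 1: H → fault, frames [H]
pos 2: J → fault, frames [H, J]
pos 3: Y → fault, frames [H, J, Y]
pos 4: H → hit
pos 5: P → fault, frames [H, J, Y, P]
pos 6: J → hit
pos 7: Y → hit
pos 8: V → fault, frames [H, J, Y, P, V]
pos 9: J → hit
pos 10: Y → hit
pos 11: P → hit
pos 12: B → fault, evict H, frames [J, Y, P, V, B]
pos 13: D → fault, evict J, frames [Y, P, V, B, D]
At position 13, page J is evicted.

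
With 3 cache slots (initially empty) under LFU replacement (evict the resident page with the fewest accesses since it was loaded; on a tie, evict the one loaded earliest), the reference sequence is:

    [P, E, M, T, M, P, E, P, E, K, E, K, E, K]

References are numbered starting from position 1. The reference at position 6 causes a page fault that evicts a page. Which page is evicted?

pos 1: P -> fault, frames (P)
pos 2: E -> fault, frames (P E)
pos 3: M -> fault, frames (P E M)
pos 4: T -> fault, evict P, frames (E M T)
pos 5: M -> hit
pos 6: P -> fault, evict E, frames (M T P)
At position 6, page E is evicted.

E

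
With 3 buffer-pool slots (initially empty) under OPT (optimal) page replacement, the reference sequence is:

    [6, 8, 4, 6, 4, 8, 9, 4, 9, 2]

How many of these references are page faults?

5

6: miss, frames [6]
8: miss, frames [6, 8]
4: miss, frames [6, 8, 4]
6: hit
4: hit
8: hit
9: miss, evict 8, frames [6, 4, 9]
4: hit
9: hit
2: miss, evict 9, frames [6, 4, 2]
Page faults: 5.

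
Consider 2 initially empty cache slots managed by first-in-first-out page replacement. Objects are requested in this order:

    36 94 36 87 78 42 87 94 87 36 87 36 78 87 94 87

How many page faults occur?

12

36 → miss, frames (36)
94 → miss, frames (36 94)
36 → hit
87 → miss, evict 36, frames (94 87)
78 → miss, evict 94, frames (87 78)
42 → miss, evict 87, frames (78 42)
87 → miss, evict 78, frames (42 87)
94 → miss, evict 42, frames (87 94)
87 → hit
36 → miss, evict 87, frames (94 36)
87 → miss, evict 94, frames (36 87)
36 → hit
78 → miss, evict 36, frames (87 78)
87 → hit
94 → miss, evict 87, frames (78 94)
87 → miss, evict 78, frames (94 87)
Page faults: 12.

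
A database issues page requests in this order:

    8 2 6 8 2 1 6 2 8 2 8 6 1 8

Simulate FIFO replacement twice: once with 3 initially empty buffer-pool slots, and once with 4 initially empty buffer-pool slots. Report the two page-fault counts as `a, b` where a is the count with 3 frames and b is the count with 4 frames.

9, 4

3 frames: F F F . . F . . F F . F F F → 9 faults.
4 frames: F F F . . F . . . . . . . . → 4 faults.
4 < 9: adding a frame reduced faults, as is typical.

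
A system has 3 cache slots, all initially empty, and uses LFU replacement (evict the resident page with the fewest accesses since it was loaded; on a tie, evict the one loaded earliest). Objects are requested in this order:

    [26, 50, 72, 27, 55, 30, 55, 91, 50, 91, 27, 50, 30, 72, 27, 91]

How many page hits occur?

3

26: miss, frames {26}
50: miss, frames {26,50}
72: miss, frames {26,50,72}
27: miss, evict 26, frames {50,72,27}
55: miss, evict 50, frames {72,27,55}
30: miss, evict 72, frames {27,55,30}
55: hit
91: miss, evict 27, frames {55,30,91}
50: miss, evict 30, frames {55,91,50}
91: hit
27: miss, evict 50, frames {55,91,27}
50: miss, evict 27, frames {55,91,50}
30: miss, evict 50, frames {55,91,30}
72: miss, evict 30, frames {55,91,72}
27: miss, evict 72, frames {55,91,27}
91: hit
Hits: 3.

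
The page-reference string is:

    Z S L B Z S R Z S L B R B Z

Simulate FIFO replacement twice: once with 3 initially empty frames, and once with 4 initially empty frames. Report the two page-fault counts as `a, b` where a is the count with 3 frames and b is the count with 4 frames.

10, 11

3 frames: F F F F F F F . . F F . . F → 10 faults.
4 frames: F F F F . . F F F F F F . F → 11 faults.
11 > 10: adding a frame increased faults — Belady's anomaly.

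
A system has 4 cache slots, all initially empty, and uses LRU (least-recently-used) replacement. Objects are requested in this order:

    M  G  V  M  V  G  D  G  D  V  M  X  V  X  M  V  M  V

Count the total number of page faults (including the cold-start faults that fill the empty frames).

M: fault, frames {M}
G: fault, frames {M,G}
V: fault, frames {M,G,V}
M: hit
V: hit
G: hit
D: fault, frames {M,V,G,D}
G: hit
D: hit
V: hit
M: hit
X: fault, evict G, frames {D,V,M,X}
V: hit
X: hit
M: hit
V: hit
M: hit
V: hit
Page faults: 5.

5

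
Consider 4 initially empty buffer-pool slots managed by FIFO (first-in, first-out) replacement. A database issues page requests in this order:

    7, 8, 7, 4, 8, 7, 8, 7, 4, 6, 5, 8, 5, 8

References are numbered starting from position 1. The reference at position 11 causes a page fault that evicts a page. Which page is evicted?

pos 1: 7: miss, frames (7)
pos 2: 8: miss, frames (7 8)
pos 3: 7: hit
pos 4: 4: miss, frames (7 8 4)
pos 5: 8: hit
pos 6: 7: hit
pos 7: 8: hit
pos 8: 7: hit
pos 9: 4: hit
pos 10: 6: miss, frames (7 8 4 6)
pos 11: 5: miss, evict 7, frames (8 4 6 5)
At position 11, page 7 is evicted.

7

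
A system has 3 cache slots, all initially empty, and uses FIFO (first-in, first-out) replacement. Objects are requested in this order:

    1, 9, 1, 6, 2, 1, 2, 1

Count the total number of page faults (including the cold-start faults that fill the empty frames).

5

1 → fault, frames [1]
9 → fault, frames [1, 9]
1 → hit
6 → fault, frames [1, 9, 6]
2 → fault, evict 1, frames [9, 6, 2]
1 → fault, evict 9, frames [6, 2, 1]
2 → hit
1 → hit
Page faults: 5.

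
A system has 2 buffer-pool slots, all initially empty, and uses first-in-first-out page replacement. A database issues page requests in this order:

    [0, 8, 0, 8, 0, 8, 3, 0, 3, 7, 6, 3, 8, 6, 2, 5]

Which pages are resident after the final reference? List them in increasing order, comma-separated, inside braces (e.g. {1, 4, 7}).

0 → miss, frames [0]
8 → miss, frames [0, 8]
0 → hit
8 → hit
0 → hit
8 → hit
3 → miss, evict 0, frames [8, 3]
0 → miss, evict 8, frames [3, 0]
3 → hit
7 → miss, evict 3, frames [0, 7]
6 → miss, evict 0, frames [7, 6]
3 → miss, evict 7, frames [6, 3]
8 → miss, evict 6, frames [3, 8]
6 → miss, evict 3, frames [8, 6]
2 → miss, evict 8, frames [6, 2]
5 → miss, evict 6, frames [2, 5]

{2, 5}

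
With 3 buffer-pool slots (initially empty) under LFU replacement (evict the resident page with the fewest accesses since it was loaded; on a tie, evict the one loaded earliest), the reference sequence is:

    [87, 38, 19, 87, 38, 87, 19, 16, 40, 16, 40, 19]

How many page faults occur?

87: miss, frames [87]
38: miss, frames [87, 38]
19: miss, frames [87, 38, 19]
87: hit
38: hit
87: hit
19: hit
16: miss, evict 38, frames [87, 19, 16]
40: miss, evict 16, frames [87, 19, 40]
16: miss, evict 40, frames [87, 19, 16]
40: miss, evict 16, frames [87, 19, 40]
19: hit
Page faults: 7.

7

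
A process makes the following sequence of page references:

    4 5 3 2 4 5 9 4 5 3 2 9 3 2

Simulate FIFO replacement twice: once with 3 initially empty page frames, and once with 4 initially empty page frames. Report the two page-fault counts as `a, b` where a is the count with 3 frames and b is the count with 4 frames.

3 frames: F F F F F F F . . F F . . . → 9 faults.
4 frames: F F F F . . F F F F F F . . → 10 faults.
10 > 9: adding a frame increased faults — Belady's anomaly.

9, 10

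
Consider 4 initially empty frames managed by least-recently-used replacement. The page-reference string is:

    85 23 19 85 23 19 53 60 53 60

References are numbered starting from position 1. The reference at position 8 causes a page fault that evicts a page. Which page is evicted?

85

pos 1: 85 -> fault, frames [85]
pos 2: 23 -> fault, frames [85, 23]
pos 3: 19 -> fault, frames [85, 23, 19]
pos 4: 85 -> hit
pos 5: 23 -> hit
pos 6: 19 -> hit
pos 7: 53 -> fault, frames [85, 23, 19, 53]
pos 8: 60 -> fault, evict 85, frames [23, 19, 53, 60]
At position 8, page 85 is evicted.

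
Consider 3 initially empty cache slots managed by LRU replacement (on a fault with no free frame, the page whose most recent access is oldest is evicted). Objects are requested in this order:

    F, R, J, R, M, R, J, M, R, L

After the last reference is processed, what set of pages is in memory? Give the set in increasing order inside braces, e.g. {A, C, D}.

F -> fault, frames (F)
R -> fault, frames (F R)
J -> fault, frames (F R J)
R -> hit
M -> fault, evict F, frames (J R M)
R -> hit
J -> hit
M -> hit
R -> hit
L -> fault, evict J, frames (M R L)

{L, M, R}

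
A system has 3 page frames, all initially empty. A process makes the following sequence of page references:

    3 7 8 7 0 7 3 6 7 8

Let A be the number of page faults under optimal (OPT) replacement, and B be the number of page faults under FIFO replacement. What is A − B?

Under OPT: F F F . F . . F . F → 6 faults.
Under FIFO: F F F . F . F F F F → 8 faults.
A − B = 6 − 8 = -2.

-2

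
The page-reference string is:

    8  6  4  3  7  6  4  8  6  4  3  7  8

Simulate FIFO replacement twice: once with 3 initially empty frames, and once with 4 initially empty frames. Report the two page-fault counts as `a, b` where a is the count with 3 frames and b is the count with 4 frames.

3 frames: F F F F F F F F . . F F . → 10 faults.
4 frames: F F F F F . . F F F F F F → 11 faults.
11 > 10: adding a frame increased faults — Belady's anomaly.

10, 11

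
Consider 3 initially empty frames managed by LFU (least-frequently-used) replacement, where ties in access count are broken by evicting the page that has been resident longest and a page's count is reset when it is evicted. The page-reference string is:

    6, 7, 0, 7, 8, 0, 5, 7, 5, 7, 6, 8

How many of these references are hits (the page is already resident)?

6 → miss, frames {6}
7 → miss, frames {6,7}
0 → miss, frames {6,7,0}
7 → hit
8 → miss, evict 6, frames {7,0,8}
0 → hit
5 → miss, evict 8, frames {7,0,5}
7 → hit
5 → hit
7 → hit
6 → miss, evict 0, frames {7,5,6}
8 → miss, evict 6, frames {7,5,8}
Hits: 5.

5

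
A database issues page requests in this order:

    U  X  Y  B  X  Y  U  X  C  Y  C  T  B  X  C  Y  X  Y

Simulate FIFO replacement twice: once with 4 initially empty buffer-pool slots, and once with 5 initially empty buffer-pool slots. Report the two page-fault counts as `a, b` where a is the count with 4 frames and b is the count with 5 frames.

4 frames: F F F F . . . . F . . F . F . F . . → 8 faults.
5 frames: F F F F . . . . F . . F . . . . . . → 6 faults.
6 < 8: adding a frame reduced faults, as is typical.

8, 6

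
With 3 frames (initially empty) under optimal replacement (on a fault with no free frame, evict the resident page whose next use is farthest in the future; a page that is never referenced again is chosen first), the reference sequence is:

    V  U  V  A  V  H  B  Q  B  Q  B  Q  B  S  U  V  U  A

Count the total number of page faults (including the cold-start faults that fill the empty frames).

9

V → miss, frames {V}
U → miss, frames {V,U}
V → hit
A → miss, frames {V,U,A}
V → hit
H → miss, evict A, frames {V,U,H}
B → miss, evict H, frames {V,U,B}
Q → miss, evict V, frames {U,B,Q}
B → hit
Q → hit
B → hit
Q → hit
B → hit
S → miss, evict Q, frames {U,B,S}
U → hit
V → miss, evict S, frames {U,B,V}
U → hit
A → miss, evict V, frames {U,B,A}
Page faults: 9.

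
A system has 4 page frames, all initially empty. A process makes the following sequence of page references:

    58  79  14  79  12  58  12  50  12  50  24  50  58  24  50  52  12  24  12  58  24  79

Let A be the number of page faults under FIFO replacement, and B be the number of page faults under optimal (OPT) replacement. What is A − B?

2

Under FIFO: F F F . F . . F . . F . F . . F F . . . . F → 10 faults.
Under OPT: F F F . F . . F . . F . . . . F . . . . . F → 8 faults.
A − B = 10 − 8 = 2.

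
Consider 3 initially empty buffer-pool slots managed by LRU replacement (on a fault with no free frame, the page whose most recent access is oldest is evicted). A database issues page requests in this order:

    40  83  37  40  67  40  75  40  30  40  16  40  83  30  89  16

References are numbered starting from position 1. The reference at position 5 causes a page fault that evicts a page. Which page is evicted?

83

pos 1: 40 -> miss, frames (40)
pos 2: 83 -> miss, frames (40 83)
pos 3: 37 -> miss, frames (40 83 37)
pos 4: 40 -> hit
pos 5: 67 -> miss, evict 83, frames (37 40 67)
At position 5, page 83 is evicted.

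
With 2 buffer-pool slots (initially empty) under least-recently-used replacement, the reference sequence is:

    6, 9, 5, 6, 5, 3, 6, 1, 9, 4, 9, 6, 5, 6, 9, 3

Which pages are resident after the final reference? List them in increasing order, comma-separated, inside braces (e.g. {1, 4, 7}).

6: fault, frames [6]
9: fault, frames [6, 9]
5: fault, evict 6, frames [9, 5]
6: fault, evict 9, frames [5, 6]
5: hit
3: fault, evict 6, frames [5, 3]
6: fault, evict 5, frames [3, 6]
1: fault, evict 3, frames [6, 1]
9: fault, evict 6, frames [1, 9]
4: fault, evict 1, frames [9, 4]
9: hit
6: fault, evict 4, frames [9, 6]
5: fault, evict 9, frames [6, 5]
6: hit
9: fault, evict 5, frames [6, 9]
3: fault, evict 6, frames [9, 3]

{3, 9}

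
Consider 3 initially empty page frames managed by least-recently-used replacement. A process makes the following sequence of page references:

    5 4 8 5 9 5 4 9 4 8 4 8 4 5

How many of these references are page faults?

5: miss, frames {5}
4: miss, frames {5,4}
8: miss, frames {5,4,8}
5: hit
9: miss, evict 4, frames {8,5,9}
5: hit
4: miss, evict 8, frames {9,5,4}
9: hit
4: hit
8: miss, evict 5, frames {9,4,8}
4: hit
8: hit
4: hit
5: miss, evict 9, frames {8,4,5}
Page faults: 7.

7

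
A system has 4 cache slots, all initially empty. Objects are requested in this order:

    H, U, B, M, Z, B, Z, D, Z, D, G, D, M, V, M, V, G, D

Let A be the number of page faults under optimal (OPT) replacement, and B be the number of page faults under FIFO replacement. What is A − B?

-1

Under OPT: F F F F F . . F . . F . . F . . . . → 8 faults.
Under FIFO: F F F F F . . F . . F . . F F . . . → 9 faults.
A − B = 8 − 9 = -1.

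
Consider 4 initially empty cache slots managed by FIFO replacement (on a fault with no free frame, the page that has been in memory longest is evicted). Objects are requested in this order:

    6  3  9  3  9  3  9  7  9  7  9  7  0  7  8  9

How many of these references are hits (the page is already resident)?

6 -> miss, frames [6]
3 -> miss, frames [6, 3]
9 -> miss, frames [6, 3, 9]
3 -> hit
9 -> hit
3 -> hit
9 -> hit
7 -> miss, frames [6, 3, 9, 7]
9 -> hit
7 -> hit
9 -> hit
7 -> hit
0 -> miss, evict 6, frames [3, 9, 7, 0]
7 -> hit
8 -> miss, evict 3, frames [9, 7, 0, 8]
9 -> hit
Hits: 10.

10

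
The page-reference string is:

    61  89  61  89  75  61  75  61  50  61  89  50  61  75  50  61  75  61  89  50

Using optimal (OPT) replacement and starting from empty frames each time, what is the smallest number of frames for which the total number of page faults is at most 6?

3

f=1: 20 faults
f=2: 10 faults
f=3: 6 faults
f=4: 4 faults
Smallest f with faults ≤ 6 is 3.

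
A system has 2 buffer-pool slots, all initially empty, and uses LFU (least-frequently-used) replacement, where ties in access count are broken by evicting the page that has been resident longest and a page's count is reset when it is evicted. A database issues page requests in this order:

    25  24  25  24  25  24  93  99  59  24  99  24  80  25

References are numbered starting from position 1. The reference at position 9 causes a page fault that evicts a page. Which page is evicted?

pos 1: 25: fault, frames {25}
pos 2: 24: fault, frames {25,24}
pos 3: 25: hit
pos 4: 24: hit
pos 5: 25: hit
pos 6: 24: hit
pos 7: 93: fault, evict 25, frames {24,93}
pos 8: 99: fault, evict 93, frames {24,99}
pos 9: 59: fault, evict 99, frames {24,59}
At position 9, page 99 is evicted.

99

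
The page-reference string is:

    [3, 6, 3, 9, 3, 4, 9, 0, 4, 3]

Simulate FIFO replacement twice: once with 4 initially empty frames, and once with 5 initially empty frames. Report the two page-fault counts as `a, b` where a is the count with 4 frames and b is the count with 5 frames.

4 frames: F F . F . F . F . F → 6 faults.
5 frames: F F . F . F . F . . → 5 faults.
5 < 6: adding a frame reduced faults, as is typical.

6, 5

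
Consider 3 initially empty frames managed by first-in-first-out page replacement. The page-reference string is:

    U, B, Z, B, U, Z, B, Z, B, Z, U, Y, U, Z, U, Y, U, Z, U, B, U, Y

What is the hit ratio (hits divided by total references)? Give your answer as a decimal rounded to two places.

0.73

U → fault, frames [U]
B → fault, frames [U, B]
Z → fault, frames [U, B, Z]
B → hit
U → hit
Z → hit
B → hit
Z → hit
B → hit
Z → hit
U → hit
Y → fault, evict U, frames [B, Z, Y]
U → fault, evict B, frames [Z, Y, U]
Z → hit
U → hit
Y → hit
U → hit
Z → hit
U → hit
B → fault, evict Z, frames [Y, U, B]
U → hit
Y → hit
Hits: 16 of 22 references → 16/22 = 0.7273.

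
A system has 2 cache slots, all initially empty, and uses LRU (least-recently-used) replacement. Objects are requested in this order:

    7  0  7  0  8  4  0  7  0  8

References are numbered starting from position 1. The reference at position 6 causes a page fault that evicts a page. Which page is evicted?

pos 1: 7 -> miss, frames {7}
pos 2: 0 -> miss, frames {7,0}
pos 3: 7 -> hit
pos 4: 0 -> hit
pos 5: 8 -> miss, evict 7, frames {0,8}
pos 6: 4 -> miss, evict 0, frames {8,4}
At position 6, page 0 is evicted.

0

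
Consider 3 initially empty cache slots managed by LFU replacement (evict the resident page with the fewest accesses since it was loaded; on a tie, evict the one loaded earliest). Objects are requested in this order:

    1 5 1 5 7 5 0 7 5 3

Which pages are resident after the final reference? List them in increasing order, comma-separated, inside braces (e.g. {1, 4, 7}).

{1, 3, 5}

1 -> fault, frames [1]
5 -> fault, frames [1, 5]
1 -> hit
5 -> hit
7 -> fault, frames [1, 5, 7]
5 -> hit
0 -> fault, evict 7, frames [1, 5, 0]
7 -> fault, evict 0, frames [1, 5, 7]
5 -> hit
3 -> fault, evict 7, frames [1, 5, 3]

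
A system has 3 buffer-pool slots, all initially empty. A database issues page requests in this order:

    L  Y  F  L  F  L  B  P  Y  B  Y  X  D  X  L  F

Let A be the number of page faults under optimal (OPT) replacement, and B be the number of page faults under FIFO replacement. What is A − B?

Under OPT: F F F . . . F F . . . F F . F F → 9 faults.
Under FIFO: F F F . . . F F F . . F F . F F → 10 faults.
A − B = 9 − 10 = -1.

-1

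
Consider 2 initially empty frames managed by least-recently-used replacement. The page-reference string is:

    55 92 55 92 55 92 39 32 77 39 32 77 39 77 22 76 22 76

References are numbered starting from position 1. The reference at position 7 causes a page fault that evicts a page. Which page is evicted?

55

pos 1: 55 -> miss, frames {55}
pos 2: 92 -> miss, frames {55,92}
pos 3: 55 -> hit
pos 4: 92 -> hit
pos 5: 55 -> hit
pos 6: 92 -> hit
pos 7: 39 -> miss, evict 55, frames {92,39}
At position 7, page 55 is evicted.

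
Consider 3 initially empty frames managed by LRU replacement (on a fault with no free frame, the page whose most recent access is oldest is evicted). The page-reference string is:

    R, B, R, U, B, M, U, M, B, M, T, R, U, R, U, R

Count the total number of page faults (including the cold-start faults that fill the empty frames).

R -> fault, frames [R]
B -> fault, frames [R, B]
R -> hit
U -> fault, frames [B, R, U]
B -> hit
M -> fault, evict R, frames [U, B, M]
U -> hit
M -> hit
B -> hit
M -> hit
T -> fault, evict U, frames [B, M, T]
R -> fault, evict B, frames [M, T, R]
U -> fault, evict M, frames [T, R, U]
R -> hit
U -> hit
R -> hit
Page faults: 7.

7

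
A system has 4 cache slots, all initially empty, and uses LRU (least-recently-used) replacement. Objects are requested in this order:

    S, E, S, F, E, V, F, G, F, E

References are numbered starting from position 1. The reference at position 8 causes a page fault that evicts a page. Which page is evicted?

pos 1: S: fault, frames {S}
pos 2: E: fault, frames {S,E}
pos 3: S: hit
pos 4: F: fault, frames {E,S,F}
pos 5: E: hit
pos 6: V: fault, frames {S,F,E,V}
pos 7: F: hit
pos 8: G: fault, evict S, frames {E,V,F,G}
At position 8, page S is evicted.

S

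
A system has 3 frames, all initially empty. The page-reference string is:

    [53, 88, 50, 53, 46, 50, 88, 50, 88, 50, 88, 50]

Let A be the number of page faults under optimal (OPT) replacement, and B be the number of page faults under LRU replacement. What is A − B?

-1

Under OPT: F F F . F . . . . . . . → 4 faults.
Under LRU: F F F . F . F . . . . . → 5 faults.
A − B = 4 − 5 = -1.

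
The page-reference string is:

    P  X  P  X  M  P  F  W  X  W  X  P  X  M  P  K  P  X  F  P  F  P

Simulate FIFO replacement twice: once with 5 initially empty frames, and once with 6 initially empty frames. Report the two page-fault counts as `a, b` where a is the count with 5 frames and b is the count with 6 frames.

8, 6

5 frames: F F . . F . F F . . . . . . . F F F . . . . → 8 faults.
6 frames: F F . . F . F F . . . . . . . F . . . . . . → 6 faults.
6 < 8: adding a frame reduced faults, as is typical.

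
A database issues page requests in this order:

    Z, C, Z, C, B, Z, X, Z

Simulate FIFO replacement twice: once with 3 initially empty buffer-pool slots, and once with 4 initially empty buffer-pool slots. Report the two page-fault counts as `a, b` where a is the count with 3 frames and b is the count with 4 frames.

3 frames: F F . . F . F F → 5 faults.
4 frames: F F . . F . F . → 4 faults.
4 < 5: adding a frame reduced faults, as is typical.

5, 4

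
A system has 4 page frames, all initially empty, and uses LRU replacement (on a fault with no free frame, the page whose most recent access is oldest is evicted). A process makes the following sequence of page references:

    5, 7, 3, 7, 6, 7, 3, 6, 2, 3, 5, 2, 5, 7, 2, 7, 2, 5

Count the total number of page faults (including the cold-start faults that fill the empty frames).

7

5: miss, frames (5)
7: miss, frames (5 7)
3: miss, frames (5 7 3)
7: hit
6: miss, frames (5 3 7 6)
7: hit
3: hit
6: hit
2: miss, evict 5, frames (7 3 6 2)
3: hit
5: miss, evict 7, frames (6 2 3 5)
2: hit
5: hit
7: miss, evict 6, frames (3 2 5 7)
2: hit
7: hit
2: hit
5: hit
Page faults: 7.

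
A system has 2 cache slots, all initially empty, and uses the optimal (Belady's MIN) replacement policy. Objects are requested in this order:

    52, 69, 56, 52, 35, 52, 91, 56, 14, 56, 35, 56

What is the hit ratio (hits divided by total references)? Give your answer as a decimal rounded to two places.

52 -> miss, frames {52}
69 -> miss, frames {52,69}
56 -> miss, evict 69, frames {52,56}
52 -> hit
35 -> miss, evict 56, frames {52,35}
52 -> hit
91 -> miss, evict 52, frames {35,91}
56 -> miss, evict 91, frames {35,56}
14 -> miss, evict 35, frames {56,14}
56 -> hit
35 -> miss, evict 14, frames {56,35}
56 -> hit
Hits: 4 of 12 references → 4/12 = 0.3333.

0.33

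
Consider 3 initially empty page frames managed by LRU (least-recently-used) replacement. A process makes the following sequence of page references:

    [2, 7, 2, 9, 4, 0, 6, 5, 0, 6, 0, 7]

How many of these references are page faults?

2 → fault, frames [2]
7 → fault, frames [2, 7]
2 → hit
9 → fault, frames [7, 2, 9]
4 → fault, evict 7, frames [2, 9, 4]
0 → fault, evict 2, frames [9, 4, 0]
6 → fault, evict 9, frames [4, 0, 6]
5 → fault, evict 4, frames [0, 6, 5]
0 → hit
6 → hit
0 → hit
7 → fault, evict 5, frames [6, 0, 7]
Page faults: 8.

8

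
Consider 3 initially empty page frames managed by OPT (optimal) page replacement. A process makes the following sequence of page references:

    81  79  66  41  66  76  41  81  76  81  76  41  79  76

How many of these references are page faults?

81: fault, frames (81)
79: fault, frames (81 79)
66: fault, frames (81 79 66)
41: fault, evict 79, frames (81 66 41)
66: hit
76: fault, evict 66, frames (81 41 76)
41: hit
81: hit
76: hit
81: hit
76: hit
41: hit
79: fault, evict 41, frames (81 76 79)
76: hit
Page faults: 6.

6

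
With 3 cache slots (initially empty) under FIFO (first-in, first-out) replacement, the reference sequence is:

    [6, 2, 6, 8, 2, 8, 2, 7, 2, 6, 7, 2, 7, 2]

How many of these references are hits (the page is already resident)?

8

6 → fault, frames [6]
2 → fault, frames [6, 2]
6 → hit
8 → fault, frames [6, 2, 8]
2 → hit
8 → hit
2 → hit
7 → fault, evict 6, frames [2, 8, 7]
2 → hit
6 → fault, evict 2, frames [8, 7, 6]
7 → hit
2 → fault, evict 8, frames [7, 6, 2]
7 → hit
2 → hit
Hits: 8.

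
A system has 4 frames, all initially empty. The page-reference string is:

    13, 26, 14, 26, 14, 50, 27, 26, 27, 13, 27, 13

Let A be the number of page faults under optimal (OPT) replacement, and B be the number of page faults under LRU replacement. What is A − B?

Under OPT: F F F . . F F . . . . . → 5 faults.
Under LRU: F F F . . F F . . F . . → 6 faults.
A − B = 5 − 6 = -1.

-1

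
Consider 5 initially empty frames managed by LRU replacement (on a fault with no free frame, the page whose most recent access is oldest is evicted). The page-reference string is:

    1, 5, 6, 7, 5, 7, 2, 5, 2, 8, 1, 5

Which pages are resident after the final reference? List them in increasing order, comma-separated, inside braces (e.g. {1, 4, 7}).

{1, 2, 5, 7, 8}

1: fault, frames [1]
5: fault, frames [1, 5]
6: fault, frames [1, 5, 6]
7: fault, frames [1, 5, 6, 7]
5: hit
7: hit
2: fault, frames [1, 6, 5, 7, 2]
5: hit
2: hit
8: fault, evict 1, frames [6, 7, 5, 2, 8]
1: fault, evict 6, frames [7, 5, 2, 8, 1]
5: hit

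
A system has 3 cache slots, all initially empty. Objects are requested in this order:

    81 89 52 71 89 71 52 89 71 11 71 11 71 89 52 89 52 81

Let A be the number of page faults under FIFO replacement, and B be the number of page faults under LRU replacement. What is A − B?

1

Under FIFO: F F F F . . . . . F . . . F F . . F → 8 faults.
Under LRU: F F F F . . . . . F . . . . F . . F → 7 faults.
A − B = 8 − 7 = 1.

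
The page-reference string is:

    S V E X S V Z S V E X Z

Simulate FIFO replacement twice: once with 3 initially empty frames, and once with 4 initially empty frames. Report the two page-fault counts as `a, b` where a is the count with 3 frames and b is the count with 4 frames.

9, 10

3 frames: F F F F F F F . . F F . → 9 faults.
4 frames: F F F F . . F F F F F F → 10 faults.
10 > 9: adding a frame increased faults — Belady's anomaly.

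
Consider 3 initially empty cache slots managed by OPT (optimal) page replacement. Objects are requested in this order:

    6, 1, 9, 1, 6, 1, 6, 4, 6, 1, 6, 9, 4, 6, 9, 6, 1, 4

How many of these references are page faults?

6 → miss, frames (6)
1 → miss, frames (6 1)
9 → miss, frames (6 1 9)
1 → hit
6 → hit
1 → hit
6 → hit
4 → miss, evict 9, frames (6 1 4)
6 → hit
1 → hit
6 → hit
9 → miss, evict 1, frames (6 4 9)
4 → hit
6 → hit
9 → hit
6 → hit
1 → miss, evict 9, frames (6 4 1)
4 → hit
Page faults: 6.

6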